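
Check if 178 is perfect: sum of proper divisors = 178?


Proper divisors of 178: 1, 2, 89
Sum = 1 + 2 + 89 = 92

No, 178 is not perfect (92 ≠ 178)


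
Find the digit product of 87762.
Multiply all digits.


8 × 7 × 7 × 6 × 2 = 4704


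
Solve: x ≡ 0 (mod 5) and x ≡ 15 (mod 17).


M = 5*17 = 85
M1 = M/5 = 17, M2 = M/17 = 5
M1^(-1) mod 5 = 3, M2^(-1) mod 17 = 7
x = 0*17*3 + 15*5*7 = 525
525 mod 85 = 15
Check: 15 mod 5 = 0 ✓, 15 mod 17 = 15 ✓

x ≡ 15 (mod 85)


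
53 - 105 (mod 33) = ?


53 - 105 = -52
-52 mod 33 = 14


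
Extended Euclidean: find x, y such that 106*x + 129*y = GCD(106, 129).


Tabular extended Euclidean (each row: r = 106*s + 129*t):
r=106, s=1, t=0
r=129, s=0, t=1
q=0: r=106, s=1, t=0   [106*(1) + 129*(0) = 106]
q=1: r=23, s=-1, t=1   [106*(-1) + 129*(1) = 23]
q=4: r=14, s=5, t=-4   [106*(5) + 129*(-4) = 14]
q=1: r=9, s=-6, t=5   [106*(-6) + 129*(5) = 9]
q=1: r=5, s=11, t=-9   [106*(11) + 129*(-9) = 5]
q=1: r=4, s=-17, t=14   [106*(-17) + 129*(14) = 4]
q=1: r=1, s=28, t=-23   [106*(28) + 129*(-23) = 1]
q=4: r=0, s=-129, t=106   [106*(-129) + 129*(106) = 0]
GCD = 1; from the row with r=1: x=28, y=-23
Check: 106*(28) + 129*(-23) = 2968 - 2967 = 1

GCD = 1, x = 28, y = -23


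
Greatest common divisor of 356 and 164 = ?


356 = 2 * 164 + 28
164 = 5 * 28 + 24
28 = 1 * 24 + 4
24 = 6 * 4 + 0
GCD = 4


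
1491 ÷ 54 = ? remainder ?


1491 = 54 * 27 + 33
Check: 1458 + 33 = 1491

q = 27, r = 33


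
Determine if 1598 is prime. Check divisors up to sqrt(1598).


1598 / 2 = 799 (exact division)
1598 is NOT prime.

No, 1598 is not prime


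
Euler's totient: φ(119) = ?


119 = 7 × 17
Prime factors: 7, 17
φ(119) = 119 × (1-1/7) × (1-1/17)
= 119 × 6/7 × 16/17 = 96

φ(119) = 96


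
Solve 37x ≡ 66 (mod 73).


GCD(37, 73) = 1, unique solution
a^(-1) mod 73 = 2
x = 2 * 66 mod 73 = 59

x ≡ 59 (mod 73)


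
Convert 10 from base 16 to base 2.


10 (base 16) = 16 (decimal)
16 (decimal) = 10000 (base 2)


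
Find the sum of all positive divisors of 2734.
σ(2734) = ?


Divisors of 2734: 1, 2, 1367, 2734
Sum = 1 + 2 + 1367 + 2734 = 4104

σ(2734) = 4104


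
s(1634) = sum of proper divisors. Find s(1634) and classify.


Proper divisors: 1, 2, 19, 38, 43, 86, 817
Sum = 1 + 2 + 19 + 38 + 43 + 86 + 817 = 1006
1006 < 1634 → deficient

s(1634) = 1006 (deficient)


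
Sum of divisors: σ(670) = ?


Divisors of 670: 1, 2, 5, 10, 67, 134, 335, 670
Sum = 1 + 2 + 5 + 10 + 67 + 134 + 335 + 670 = 1224

σ(670) = 1224


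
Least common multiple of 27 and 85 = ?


GCD(27, 85) = 1
LCM = 27*85/1 = 2295/1 = 2295

LCM = 2295


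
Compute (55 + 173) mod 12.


55 + 173 = 228
228 mod 12 = 0


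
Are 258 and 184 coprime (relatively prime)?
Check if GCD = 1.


Euclidean algorithm:
258 = 1 * 184 + 74
184 = 2 * 74 + 36
74 = 2 * 36 + 2
36 = 18 * 2 + 0
GCD(258, 184) = 2

No, not coprime (GCD = 2)


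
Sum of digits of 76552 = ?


7 + 6 + 5 + 5 + 2 = 25


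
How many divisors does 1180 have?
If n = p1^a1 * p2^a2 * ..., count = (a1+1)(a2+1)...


1180 = 2^2 × 5^1 × 59^1
d(1180) = (2+1) × (1+1) × (1+1) = 12

12 divisors


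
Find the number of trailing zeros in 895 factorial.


floor(895/5) = 179
floor(895/25) = 35
floor(895/125) = 7
floor(895/625) = 1
Total = 222

222 trailing zeros


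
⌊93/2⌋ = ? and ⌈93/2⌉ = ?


93/2 = 46.5000
floor = 46
ceil = 47

floor = 46, ceil = 47


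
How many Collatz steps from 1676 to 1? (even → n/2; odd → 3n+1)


1676 → 838 → 419 → 1258 → 629 → 1888 → 944 → 472 → 236 → 118 → 59 → 178 → 89 → 268 → 134 → 67 → 202 → 101 → 304 → 152 → 76 → 38 → 19 → 58 → 29 → 88 → 44 → 22 → 11 → 34 → 17 → 52 → 26 → 13 → 40 → 20 → 10 → 5 → 16 → 8 → 4 → 2 → 1
Total steps = 42

42 steps


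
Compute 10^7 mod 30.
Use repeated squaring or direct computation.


10^1 mod 30 = 10
10^2 mod 30 = 10
10^3 mod 30 = 10
10^4 mod 30 = 10
10^5 mod 30 = 10
10^6 mod 30 = 10
10^7 mod 30 = 10


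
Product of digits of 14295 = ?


1 × 4 × 2 × 9 × 5 = 360


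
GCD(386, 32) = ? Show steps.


386 = 12 * 32 + 2
32 = 16 * 2 + 0
GCD = 2


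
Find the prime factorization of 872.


872 / 2 = 436
436 / 2 = 218
218 / 2 = 109
109 / 109 = 1
872 = 2^3 × 109


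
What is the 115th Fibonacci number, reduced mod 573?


F(k) mod 573 for k=1..115:
1, 1, 2, 3, 5, 8, 13, 21, 34, 55, 89, 144, 233, 377, 37, 414, 451, 292, 170, 462, 59, 521, 7, 528, 535, 490, 452, 369, 248, 44, 292, 336, 55, 391, 446, 264, 137, 401, 538, 366, 331, 124, 455, 6, 461, 467, 355, 249, 31, 280, 311, 18, 329, 347, 103, 450, 553, 430, 410, 267, 104, 371, 475, 273, 175, 448, 50, 498, 548, 473, 448, 348, 223, 571, 221, 219, 440, 86, 526, 39, 565, 31, 23, 54, 77, 131, 208, 339, 547, 313, 287, 27, 314, 341, 82, 423, 505, 355, 287, 69, 356, 425, 208, 60, 268, 328, 23, 351, 374, 152, 526, 105, 58, 163, 221
F(115) mod 573 = 221


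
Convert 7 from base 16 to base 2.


7 (base 16) = 7 (decimal)
7 (decimal) = 111 (base 2)


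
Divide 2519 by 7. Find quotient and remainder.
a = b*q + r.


2519 = 7 * 359 + 6
Check: 2513 + 6 = 2519

q = 359, r = 6


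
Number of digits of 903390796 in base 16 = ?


903390796 in base 16 = 35D8A64C
Number of digits = 8

8 digits (base 16)


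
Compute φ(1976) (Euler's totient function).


1976 = 2^3 × 13 × 19
Prime factors: 2, 13, 19
φ(1976) = 1976 × (1-1/2) × (1-1/13) × (1-1/19)
= 1976 × 1/2 × 12/13 × 18/19 = 864

φ(1976) = 864


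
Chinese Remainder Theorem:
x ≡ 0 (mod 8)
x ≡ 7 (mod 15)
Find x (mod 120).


M = 8*15 = 120
M1 = M/8 = 15, M2 = M/15 = 8
M1^(-1) mod 8 = 7, M2^(-1) mod 15 = 2
x = 0*15*7 + 7*8*2 = 112
112 mod 120 = 112
Check: 112 mod 8 = 0 ✓, 112 mod 15 = 7 ✓

x ≡ 112 (mod 120)


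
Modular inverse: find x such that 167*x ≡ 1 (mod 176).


Use the extended Euclidean algorithm on (176, 167); each row r = 176*s + 167*t:
r=176, s=1, t=0
r=167, s=0, t=1
q=1: r=9, s=1, t=-1   [176*(1) + 167*(-1) = 9]
q=18: r=5, s=-18, t=19   [176*(-18) + 167*(19) = 5]
q=1: r=4, s=19, t=-20   [176*(19) + 167*(-20) = 4]
q=1: r=1, s=-37, t=39   [176*(-37) + 167*(39) = 1]
q=4: r=0, s=167, t=-176   [176*(167) + 167*(-176) = 0]
GCD = 1 with t = 39, so 167*(39) ≡ 1 (mod 176)
Inverse = 39 mod 176 = 39
Check: 167 * 39 = 6513 ≡ 1 (mod 176)

167^(-1) ≡ 39 (mod 176)


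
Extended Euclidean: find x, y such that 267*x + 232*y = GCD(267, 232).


Tabular extended Euclidean (each row: r = 267*s + 232*t):
r=267, s=1, t=0
r=232, s=0, t=1
q=1: r=35, s=1, t=-1   [267*(1) + 232*(-1) = 35]
q=6: r=22, s=-6, t=7   [267*(-6) + 232*(7) = 22]
q=1: r=13, s=7, t=-8   [267*(7) + 232*(-8) = 13]
q=1: r=9, s=-13, t=15   [267*(-13) + 232*(15) = 9]
q=1: r=4, s=20, t=-23   [267*(20) + 232*(-23) = 4]
q=2: r=1, s=-53, t=61   [267*(-53) + 232*(61) = 1]
q=4: r=0, s=232, t=-267   [267*(232) + 232*(-267) = 0]
GCD = 1; from the row with r=1: x=-53, y=61
Check: 267*(-53) + 232*(61) = -14151 + 14152 = 1

GCD = 1, x = -53, y = 61


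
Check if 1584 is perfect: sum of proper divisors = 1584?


Proper divisors of 1584: 1, 2, 3, 4, 6, 8, 9, 11, 12, 16, 18, 22, 24, 33, 36, 44, 48, 66, 72, 88, 99, 132, 144, 176, 198, 264, 396, 528, 792
Sum = 1 + 2 + 3 + 4 + 6 + 8 + 9 + 11 + 12 + 16 + 18 + 22 + 24 + 33 + 36 + 44 + 48 + 66 + 72 + 88 + 99 + 132 + 144 + 176 + 198 + 264 + 396 + 528 + 792 = 3252

No, 1584 is not perfect (3252 ≠ 1584)


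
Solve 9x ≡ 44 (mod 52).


GCD(9, 52) = 1, unique solution
a^(-1) mod 52 = 29
x = 29 * 44 mod 52 = 28

x ≡ 28 (mod 52)


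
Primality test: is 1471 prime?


Check divisors up to sqrt(1471) = 38.3536
No divisors found.
1471 is prime.

Yes, 1471 is prime


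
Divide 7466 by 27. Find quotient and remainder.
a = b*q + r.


7466 = 27 * 276 + 14
Check: 7452 + 14 = 7466

q = 276, r = 14


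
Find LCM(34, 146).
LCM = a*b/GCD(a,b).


GCD(34, 146) = 2
LCM = 34*146/2 = 4964/2 = 2482

LCM = 2482


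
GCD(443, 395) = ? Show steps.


443 = 1 * 395 + 48
395 = 8 * 48 + 11
48 = 4 * 11 + 4
11 = 2 * 4 + 3
4 = 1 * 3 + 1
3 = 3 * 1 + 0
GCD = 1


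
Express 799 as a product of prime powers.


799 / 17 = 47
47 / 47 = 1
799 = 17 × 47


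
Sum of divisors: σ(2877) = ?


Divisors of 2877: 1, 3, 7, 21, 137, 411, 959, 2877
Sum = 1 + 3 + 7 + 21 + 137 + 411 + 959 + 2877 = 4416

σ(2877) = 4416


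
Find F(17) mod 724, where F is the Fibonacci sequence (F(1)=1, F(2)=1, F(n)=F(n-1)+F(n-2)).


F(k) mod 724 for k=1..17:
1, 1, 2, 3, 5, 8, 13, 21, 34, 55, 89, 144, 233, 377, 610, 263, 149
F(17) mod 724 = 149


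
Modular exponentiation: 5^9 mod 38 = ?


5^1 mod 38 = 5
5^2 mod 38 = 25
5^3 mod 38 = 11
5^4 mod 38 = 17
5^5 mod 38 = 9
5^6 mod 38 = 7
5^7 mod 38 = 35
5^8 mod 38 = 23
5^9 mod 38 = 1


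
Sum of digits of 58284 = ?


5 + 8 + 2 + 8 + 4 = 27


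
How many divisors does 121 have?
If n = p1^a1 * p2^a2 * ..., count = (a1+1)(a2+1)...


121 = 11^2
d(121) = (2+1) = 3

3 divisors


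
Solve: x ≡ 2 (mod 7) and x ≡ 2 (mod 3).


M = 7*3 = 21
M1 = M/7 = 3, M2 = M/3 = 7
M1^(-1) mod 7 = 5, M2^(-1) mod 3 = 1
x = 2*3*5 + 2*7*1 = 44
44 mod 21 = 2
Check: 2 mod 7 = 2 ✓, 2 mod 3 = 2 ✓

x ≡ 2 (mod 21)


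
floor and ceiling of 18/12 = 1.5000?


18/12 = 1.5000
floor = 1
ceil = 2

floor = 1, ceil = 2


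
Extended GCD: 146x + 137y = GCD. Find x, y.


Tabular extended Euclidean (each row: r = 146*s + 137*t):
r=146, s=1, t=0
r=137, s=0, t=1
q=1: r=9, s=1, t=-1   [146*(1) + 137*(-1) = 9]
q=15: r=2, s=-15, t=16   [146*(-15) + 137*(16) = 2]
q=4: r=1, s=61, t=-65   [146*(61) + 137*(-65) = 1]
q=2: r=0, s=-137, t=146   [146*(-137) + 137*(146) = 0]
GCD = 1; from the row with r=1: x=61, y=-65
Check: 146*(61) + 137*(-65) = 8906 - 8905 = 1

GCD = 1, x = 61, y = -65


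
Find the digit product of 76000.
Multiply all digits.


7 × 6 × 0 × 0 × 0 = 0


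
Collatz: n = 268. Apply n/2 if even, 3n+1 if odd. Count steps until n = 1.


268 → 134 → 67 → 202 → 101 → 304 → 152 → 76 → 38 → 19 → 58 → 29 → 88 → 44 → 22 → 11 → 34 → 17 → 52 → 26 → 13 → 40 → 20 → 10 → 5 → 16 → 8 → 4 → 2 → 1
Total steps = 29

29 steps


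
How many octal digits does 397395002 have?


397395002 in base 8 = 2753742072
Number of digits = 10

10 digits (base 8)


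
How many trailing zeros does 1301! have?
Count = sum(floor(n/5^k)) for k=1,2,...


floor(1301/5) = 260
floor(1301/25) = 52
floor(1301/125) = 10
floor(1301/625) = 2
Total = 324

324 trailing zeros


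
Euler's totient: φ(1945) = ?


1945 = 5 × 389
Prime factors: 5, 389
φ(1945) = 1945 × (1-1/5) × (1-1/389)
= 1945 × 4/5 × 388/389 = 1552

φ(1945) = 1552


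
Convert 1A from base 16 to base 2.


1A (base 16) = 26 (decimal)
26 (decimal) = 11010 (base 2)


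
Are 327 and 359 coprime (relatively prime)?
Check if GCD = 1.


Euclidean algorithm:
359 = 1 * 327 + 32
327 = 10 * 32 + 7
32 = 4 * 7 + 4
7 = 1 * 4 + 3
4 = 1 * 3 + 1
3 = 3 * 1 + 0
GCD(327, 359) = 1

Yes, coprime (GCD = 1)


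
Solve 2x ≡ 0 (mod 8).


GCD(2, 8) = 2 divides 0
Divide: 1x ≡ 0 (mod 4)
x ≡ 0 (mod 4)


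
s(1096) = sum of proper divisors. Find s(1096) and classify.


Proper divisors: 1, 2, 4, 8, 137, 274, 548
Sum = 1 + 2 + 4 + 8 + 137 + 274 + 548 = 974
974 < 1096 → deficient

s(1096) = 974 (deficient)


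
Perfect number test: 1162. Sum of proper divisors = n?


Proper divisors of 1162: 1, 2, 7, 14, 83, 166, 581
Sum = 1 + 2 + 7 + 14 + 83 + 166 + 581 = 854

No, 1162 is not perfect (854 ≠ 1162)


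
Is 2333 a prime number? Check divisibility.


Check divisors up to sqrt(2333) = 48.3011
No divisors found.
2333 is prime.

Yes, 2333 is prime


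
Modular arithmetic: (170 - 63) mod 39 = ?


170 - 63 = 107
107 mod 39 = 29


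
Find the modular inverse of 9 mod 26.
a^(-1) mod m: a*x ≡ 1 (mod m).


Use the extended Euclidean algorithm on (26, 9); each row r = 26*s + 9*t:
r=26, s=1, t=0
r=9, s=0, t=1
q=2: r=8, s=1, t=-2   [26*(1) + 9*(-2) = 8]
q=1: r=1, s=-1, t=3   [26*(-1) + 9*(3) = 1]
q=8: r=0, s=9, t=-26   [26*(9) + 9*(-26) = 0]
GCD = 1 with t = 3, so 9*(3) ≡ 1 (mod 26)
Inverse = 3 mod 26 = 3
Check: 9 * 3 = 27 ≡ 1 (mod 26)

9^(-1) ≡ 3 (mod 26)


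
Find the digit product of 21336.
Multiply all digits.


2 × 1 × 3 × 3 × 6 = 108


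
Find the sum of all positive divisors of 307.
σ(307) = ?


Divisors of 307: 1, 307
Sum = 1 + 307 = 308

σ(307) = 308


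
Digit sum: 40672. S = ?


4 + 0 + 6 + 7 + 2 = 19


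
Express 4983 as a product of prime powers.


4983 / 3 = 1661
1661 / 11 = 151
151 / 151 = 1
4983 = 3 × 11 × 151


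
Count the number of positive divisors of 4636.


4636 = 2^2 × 19^1 × 61^1
d(4636) = (2+1) × (1+1) × (1+1) = 12

12 divisors


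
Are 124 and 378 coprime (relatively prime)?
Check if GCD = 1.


Euclidean algorithm:
378 = 3 * 124 + 6
124 = 20 * 6 + 4
6 = 1 * 4 + 2
4 = 2 * 2 + 0
GCD(124, 378) = 2

No, not coprime (GCD = 2)


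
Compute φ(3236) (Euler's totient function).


3236 = 2^2 × 809
Prime factors: 2, 809
φ(3236) = 3236 × (1-1/2) × (1-1/809)
= 3236 × 1/2 × 808/809 = 1616

φ(3236) = 1616


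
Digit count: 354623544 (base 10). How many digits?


354623544 has 9 digits in base 10
floor(log10(354623544)) + 1 = floor(8.5498) + 1 = 9

9 digits (base 10)


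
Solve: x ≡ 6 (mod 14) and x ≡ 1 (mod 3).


M = 14*3 = 42
M1 = M/14 = 3, M2 = M/3 = 14
M1^(-1) mod 14 = 5, M2^(-1) mod 3 = 2
x = 6*3*5 + 1*14*2 = 118
118 mod 42 = 34
Check: 34 mod 14 = 6 ✓, 34 mod 3 = 1 ✓

x ≡ 34 (mod 42)


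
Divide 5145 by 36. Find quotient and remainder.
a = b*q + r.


5145 = 36 * 142 + 33
Check: 5112 + 33 = 5145

q = 142, r = 33


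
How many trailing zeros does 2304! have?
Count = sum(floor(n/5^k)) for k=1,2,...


floor(2304/5) = 460
floor(2304/25) = 92
floor(2304/125) = 18
floor(2304/625) = 3
Total = 573

573 trailing zeros


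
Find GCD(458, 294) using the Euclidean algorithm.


458 = 1 * 294 + 164
294 = 1 * 164 + 130
164 = 1 * 130 + 34
130 = 3 * 34 + 28
34 = 1 * 28 + 6
28 = 4 * 6 + 4
6 = 1 * 4 + 2
4 = 2 * 2 + 0
GCD = 2


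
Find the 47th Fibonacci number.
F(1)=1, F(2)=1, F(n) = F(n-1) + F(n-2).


Sequence: 1, 1, 2, 3, 5, 8, 13, 21, 34, 55, 89, 144, 233, 377, 610, 987, 1597, 2584, 4181, 6765, 10946, 17711, 28657, 46368, 75025, 121393, 196418, 317811, 514229, 832040, 1346269, 2178309, 3524578, 5702887, 9227465, 14930352, 24157817, 39088169, 63245986, 102334155, 165580141, 267914296, 433494437, 701408733, 1134903170, 1836311903, 2971215073
F(47) = 2971215073


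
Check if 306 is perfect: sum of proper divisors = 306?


Proper divisors of 306: 1, 2, 3, 6, 9, 17, 18, 34, 51, 102, 153
Sum = 1 + 2 + 3 + 6 + 9 + 17 + 18 + 34 + 51 + 102 + 153 = 396

No, 306 is not perfect (396 ≠ 306)


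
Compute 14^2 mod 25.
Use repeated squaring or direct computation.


14^1 mod 25 = 14
14^2 mod 25 = 21


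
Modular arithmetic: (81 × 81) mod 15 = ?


81 × 81 = 6561
6561 mod 15 = 6


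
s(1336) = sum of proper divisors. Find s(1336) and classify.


Proper divisors: 1, 2, 4, 8, 167, 334, 668
Sum = 1 + 2 + 4 + 8 + 167 + 334 + 668 = 1184
1184 < 1336 → deficient

s(1336) = 1184 (deficient)


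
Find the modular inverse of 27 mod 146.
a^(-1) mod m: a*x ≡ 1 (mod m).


Use the extended Euclidean algorithm on (146, 27); each row r = 146*s + 27*t:
r=146, s=1, t=0
r=27, s=0, t=1
q=5: r=11, s=1, t=-5   [146*(1) + 27*(-5) = 11]
q=2: r=5, s=-2, t=11   [146*(-2) + 27*(11) = 5]
q=2: r=1, s=5, t=-27   [146*(5) + 27*(-27) = 1]
q=5: r=0, s=-27, t=146   [146*(-27) + 27*(146) = 0]
GCD = 1 with t = -27, so 27*(-27) ≡ 1 (mod 146)
Inverse = -27 mod 146 = 119
Check: 27 * 119 = 3213 ≡ 1 (mod 146)

27^(-1) ≡ 119 (mod 146)


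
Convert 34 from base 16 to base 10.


34 (base 16) = 52 (decimal)
52 (decimal) = 52 (base 10)


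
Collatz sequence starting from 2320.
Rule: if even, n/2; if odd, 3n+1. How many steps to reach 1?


2320 → 1160 → 580 → 290 → 145 → 436 → 218 → 109 → 328 → 164 → 82 → 41 → 124 → 62 → 31 → 94 → 47 → 142 → 71 → 214 → 107 → 322 → 161 → 484 → 242 → 121 → 364 → 182 → 91 → 274 → 137 → 412 → 206 → 103 → 310 → 155 → 466 → 233 → 700 → 350 → 175 → 526 → 263 → 790 → 395 → 1186 → 593 → 1780 → 890 → 445 → 1336 → 668 → 334 → 167 → 502 → 251 → 754 → 377 → 1132 → 566 → 283 → 850 → 425 → 1276 → 638 → 319 → 958 → 479 → 1438 → 719 → 2158 → 1079 → 3238 → 1619 → 4858 → 2429 → 7288 → 3644 → 1822 → 911 → 2734 → 1367 → 4102 → 2051 → 6154 → 3077 → 9232 → 4616 → 2308 → 1154 → 577 → 1732 → 866 → 433 → 1300 → 650 → 325 → 976 → 488 → 244 → 122 → 61 → 184 → 92 → 46 → 23 → 70 → 35 → 106 → 53 → 160 → 80 → 40 → 20 → 10 → 5 → 16 → 8 → 4 → 2 → 1
Total steps = 120

120 steps


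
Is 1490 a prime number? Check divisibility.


1490 / 2 = 745 (exact division)
1490 is NOT prime.

No, 1490 is not prime


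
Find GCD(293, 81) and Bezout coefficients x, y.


Tabular extended Euclidean (each row: r = 293*s + 81*t):
r=293, s=1, t=0
r=81, s=0, t=1
q=3: r=50, s=1, t=-3   [293*(1) + 81*(-3) = 50]
q=1: r=31, s=-1, t=4   [293*(-1) + 81*(4) = 31]
q=1: r=19, s=2, t=-7   [293*(2) + 81*(-7) = 19]
q=1: r=12, s=-3, t=11   [293*(-3) + 81*(11) = 12]
q=1: r=7, s=5, t=-18   [293*(5) + 81*(-18) = 7]
q=1: r=5, s=-8, t=29   [293*(-8) + 81*(29) = 5]
q=1: r=2, s=13, t=-47   [293*(13) + 81*(-47) = 2]
q=2: r=1, s=-34, t=123   [293*(-34) + 81*(123) = 1]
q=2: r=0, s=81, t=-293   [293*(81) + 81*(-293) = 0]
GCD = 1; from the row with r=1: x=-34, y=123
Check: 293*(-34) + 81*(123) = -9962 + 9963 = 1

GCD = 1, x = -34, y = 123


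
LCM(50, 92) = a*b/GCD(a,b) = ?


GCD(50, 92) = 2
LCM = 50*92/2 = 4600/2 = 2300

LCM = 2300


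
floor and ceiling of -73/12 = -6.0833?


-73/12 = -6.0833
floor = -7
ceil = -6

floor = -7, ceil = -6


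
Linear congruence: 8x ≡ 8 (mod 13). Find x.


GCD(8, 13) = 1, unique solution
a^(-1) mod 13 = 5
x = 5 * 8 mod 13 = 1

x ≡ 1 (mod 13)


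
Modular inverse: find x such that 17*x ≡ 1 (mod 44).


Use the extended Euclidean algorithm on (44, 17); each row r = 44*s + 17*t:
r=44, s=1, t=0
r=17, s=0, t=1
q=2: r=10, s=1, t=-2   [44*(1) + 17*(-2) = 10]
q=1: r=7, s=-1, t=3   [44*(-1) + 17*(3) = 7]
q=1: r=3, s=2, t=-5   [44*(2) + 17*(-5) = 3]
q=2: r=1, s=-5, t=13   [44*(-5) + 17*(13) = 1]
q=3: r=0, s=17, t=-44   [44*(17) + 17*(-44) = 0]
GCD = 1 with t = 13, so 17*(13) ≡ 1 (mod 44)
Inverse = 13 mod 44 = 13
Check: 17 * 13 = 221 ≡ 1 (mod 44)

17^(-1) ≡ 13 (mod 44)


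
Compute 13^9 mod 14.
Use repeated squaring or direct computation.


13^1 mod 14 = 13
13^2 mod 14 = 1
13^3 mod 14 = 13
13^4 mod 14 = 1
13^5 mod 14 = 13
13^6 mod 14 = 1
13^7 mod 14 = 13
13^8 mod 14 = 1
13^9 mod 14 = 13


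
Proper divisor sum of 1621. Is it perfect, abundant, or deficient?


Proper divisors: 1
Sum = 1 = 1
1 < 1621 → deficient

s(1621) = 1 (deficient)


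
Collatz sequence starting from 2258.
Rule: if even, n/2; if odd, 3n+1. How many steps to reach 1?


2258 → 1129 → 3388 → 1694 → 847 → 2542 → 1271 → 3814 → 1907 → 5722 → 2861 → 8584 → 4292 → 2146 → 1073 → 3220 → 1610 → 805 → 2416 → 1208 → 604 → 302 → 151 → 454 → 227 → 682 → 341 → 1024 → 512 → 256 → 128 → 64 → 32 → 16 → 8 → 4 → 2 → 1
Total steps = 37

37 steps


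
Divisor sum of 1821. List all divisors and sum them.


Divisors of 1821: 1, 3, 607, 1821
Sum = 1 + 3 + 607 + 1821 = 2432

σ(1821) = 2432


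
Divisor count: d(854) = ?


854 = 2^1 × 7^1 × 61^1
d(854) = (1+1) × (1+1) × (1+1) = 8

8 divisors


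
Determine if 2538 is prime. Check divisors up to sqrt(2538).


2538 / 2 = 1269 (exact division)
2538 is NOT prime.

No, 2538 is not prime


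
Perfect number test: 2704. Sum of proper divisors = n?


Proper divisors of 2704: 1, 2, 4, 8, 13, 16, 26, 52, 104, 169, 208, 338, 676, 1352
Sum = 1 + 2 + 4 + 8 + 13 + 16 + 26 + 52 + 104 + 169 + 208 + 338 + 676 + 1352 = 2969

No, 2704 is not perfect (2969 ≠ 2704)


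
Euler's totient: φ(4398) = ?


4398 = 2 × 3 × 733
Prime factors: 2, 3, 733
φ(4398) = 4398 × (1-1/2) × (1-1/3) × (1-1/733)
= 4398 × 1/2 × 2/3 × 732/733 = 1464

φ(4398) = 1464


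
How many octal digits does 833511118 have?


833511118 in base 8 = 6153457316
Number of digits = 10

10 digits (base 8)


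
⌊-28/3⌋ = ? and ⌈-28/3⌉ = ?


-28/3 = -9.3333
floor = -10
ceil = -9

floor = -10, ceil = -9


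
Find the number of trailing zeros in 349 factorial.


floor(349/5) = 69
floor(349/25) = 13
floor(349/125) = 2
Total = 84

84 trailing zeros


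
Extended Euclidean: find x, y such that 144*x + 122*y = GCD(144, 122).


Tabular extended Euclidean (each row: r = 144*s + 122*t):
r=144, s=1, t=0
r=122, s=0, t=1
q=1: r=22, s=1, t=-1   [144*(1) + 122*(-1) = 22]
q=5: r=12, s=-5, t=6   [144*(-5) + 122*(6) = 12]
q=1: r=10, s=6, t=-7   [144*(6) + 122*(-7) = 10]
q=1: r=2, s=-11, t=13   [144*(-11) + 122*(13) = 2]
q=5: r=0, s=61, t=-72   [144*(61) + 122*(-72) = 0]
GCD = 2; from the row with r=2: x=-11, y=13
Check: 144*(-11) + 122*(13) = -1584 + 1586 = 2

GCD = 2, x = -11, y = 13


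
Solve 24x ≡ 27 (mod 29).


GCD(24, 29) = 1, unique solution
a^(-1) mod 29 = 23
x = 23 * 27 mod 29 = 12

x ≡ 12 (mod 29)


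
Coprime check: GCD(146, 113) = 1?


Euclidean algorithm:
146 = 1 * 113 + 33
113 = 3 * 33 + 14
33 = 2 * 14 + 5
14 = 2 * 5 + 4
5 = 1 * 4 + 1
4 = 4 * 1 + 0
GCD(146, 113) = 1

Yes, coprime (GCD = 1)


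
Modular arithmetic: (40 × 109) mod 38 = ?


40 × 109 = 4360
4360 mod 38 = 28


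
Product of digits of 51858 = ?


5 × 1 × 8 × 5 × 8 = 1600


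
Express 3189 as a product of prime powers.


3189 / 3 = 1063
1063 / 1063 = 1
3189 = 3 × 1063


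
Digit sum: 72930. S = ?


7 + 2 + 9 + 3 + 0 = 21


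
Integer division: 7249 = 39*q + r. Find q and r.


7249 = 39 * 185 + 34
Check: 7215 + 34 = 7249

q = 185, r = 34


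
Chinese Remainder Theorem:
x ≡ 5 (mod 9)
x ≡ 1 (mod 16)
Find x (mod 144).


M = 9*16 = 144
M1 = M/9 = 16, M2 = M/16 = 9
M1^(-1) mod 9 = 4, M2^(-1) mod 16 = 9
x = 5*16*4 + 1*9*9 = 401
401 mod 144 = 113
Check: 113 mod 9 = 5 ✓, 113 mod 16 = 1 ✓

x ≡ 113 (mod 144)


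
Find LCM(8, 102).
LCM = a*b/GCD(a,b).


GCD(8, 102) = 2
LCM = 8*102/2 = 816/2 = 408

LCM = 408


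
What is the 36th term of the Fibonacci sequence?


Sequence: 1, 1, 2, 3, 5, 8, 13, 21, 34, 55, 89, 144, 233, 377, 610, 987, 1597, 2584, 4181, 6765, 10946, 17711, 28657, 46368, 75025, 121393, 196418, 317811, 514229, 832040, 1346269, 2178309, 3524578, 5702887, 9227465, 14930352
F(36) = 14930352


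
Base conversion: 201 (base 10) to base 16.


201 (base 10) = 201 (decimal)
201 (decimal) = C9 (base 16)


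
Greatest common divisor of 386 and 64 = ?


386 = 6 * 64 + 2
64 = 32 * 2 + 0
GCD = 2


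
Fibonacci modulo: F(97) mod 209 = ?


F(k) mod 209 for k=1..97:
1, 1, 2, 3, 5, 8, 13, 21, 34, 55, 89, 144, 24, 168, 192, 151, 134, 76, 1, 77, 78, 155, 24, 179, 203, 173, 167, 131, 89, 11, 100, 111, 2, 113, 115, 19, 134, 153, 78, 22, 100, 122, 13, 135, 148, 74, 13, 87, 100, 187, 78, 56, 134, 190, 115, 96, 2, 98, 100, 198, 89, 78, 167, 36, 203, 30, 24, 54, 78, 132, 1, 133, 134, 58, 192, 41, 24, 65, 89, 154, 34, 188, 13, 201, 5, 206, 2, 208, 1, 0, 1, 1, 2, 3, 5, 8, 13
F(97) mod 209 = 13


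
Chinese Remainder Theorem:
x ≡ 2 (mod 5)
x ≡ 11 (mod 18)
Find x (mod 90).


M = 5*18 = 90
M1 = M/5 = 18, M2 = M/18 = 5
M1^(-1) mod 5 = 2, M2^(-1) mod 18 = 11
x = 2*18*2 + 11*5*11 = 677
677 mod 90 = 47
Check: 47 mod 5 = 2 ✓, 47 mod 18 = 11 ✓

x ≡ 47 (mod 90)


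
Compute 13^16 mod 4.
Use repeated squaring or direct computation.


13^1 mod 4 = 1
13^2 mod 4 = 1
13^3 mod 4 = 1
13^4 mod 4 = 1
13^5 mod 4 = 1
13^6 mod 4 = 1
13^7 mod 4 = 1
13^8 mod 4 = 1
13^9 mod 4 = 1
13^10 mod 4 = 1
13^11 mod 4 = 1
13^12 mod 4 = 1
13^13 mod 4 = 1
13^14 mod 4 = 1
13^15 mod 4 = 1
13^16 mod 4 = 1


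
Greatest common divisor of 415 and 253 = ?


415 = 1 * 253 + 162
253 = 1 * 162 + 91
162 = 1 * 91 + 71
91 = 1 * 71 + 20
71 = 3 * 20 + 11
20 = 1 * 11 + 9
11 = 1 * 9 + 2
9 = 4 * 2 + 1
2 = 2 * 1 + 0
GCD = 1


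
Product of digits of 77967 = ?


7 × 7 × 9 × 6 × 7 = 18522


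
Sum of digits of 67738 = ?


6 + 7 + 7 + 3 + 8 = 31


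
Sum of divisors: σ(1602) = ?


Divisors of 1602: 1, 2, 3, 6, 9, 18, 89, 178, 267, 534, 801, 1602
Sum = 1 + 2 + 3 + 6 + 9 + 18 + 89 + 178 + 267 + 534 + 801 + 1602 = 3510

σ(1602) = 3510


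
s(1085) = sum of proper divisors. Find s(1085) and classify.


Proper divisors: 1, 5, 7, 31, 35, 155, 217
Sum = 1 + 5 + 7 + 31 + 35 + 155 + 217 = 451
451 < 1085 → deficient

s(1085) = 451 (deficient)


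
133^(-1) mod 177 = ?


Use the extended Euclidean algorithm on (177, 133); each row r = 177*s + 133*t:
r=177, s=1, t=0
r=133, s=0, t=1
q=1: r=44, s=1, t=-1   [177*(1) + 133*(-1) = 44]
q=3: r=1, s=-3, t=4   [177*(-3) + 133*(4) = 1]
q=44: r=0, s=133, t=-177   [177*(133) + 133*(-177) = 0]
GCD = 1 with t = 4, so 133*(4) ≡ 1 (mod 177)
Inverse = 4 mod 177 = 4
Check: 133 * 4 = 532 ≡ 1 (mod 177)

133^(-1) ≡ 4 (mod 177)


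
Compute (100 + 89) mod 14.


100 + 89 = 189
189 mod 14 = 7


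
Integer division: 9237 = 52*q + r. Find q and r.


9237 = 52 * 177 + 33
Check: 9204 + 33 = 9237

q = 177, r = 33


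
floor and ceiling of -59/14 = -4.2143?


-59/14 = -4.2143
floor = -5
ceil = -4

floor = -5, ceil = -4


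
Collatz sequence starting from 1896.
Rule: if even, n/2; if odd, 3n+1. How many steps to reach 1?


1896 → 948 → 474 → 237 → 712 → 356 → 178 → 89 → 268 → 134 → 67 → 202 → 101 → 304 → 152 → 76 → 38 → 19 → 58 → 29 → 88 → 44 → 22 → 11 → 34 → 17 → 52 → 26 → 13 → 40 → 20 → 10 → 5 → 16 → 8 → 4 → 2 → 1
Total steps = 37

37 steps


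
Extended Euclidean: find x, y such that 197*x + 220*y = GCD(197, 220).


Tabular extended Euclidean (each row: r = 197*s + 220*t):
r=197, s=1, t=0
r=220, s=0, t=1
q=0: r=197, s=1, t=0   [197*(1) + 220*(0) = 197]
q=1: r=23, s=-1, t=1   [197*(-1) + 220*(1) = 23]
q=8: r=13, s=9, t=-8   [197*(9) + 220*(-8) = 13]
q=1: r=10, s=-10, t=9   [197*(-10) + 220*(9) = 10]
q=1: r=3, s=19, t=-17   [197*(19) + 220*(-17) = 3]
q=3: r=1, s=-67, t=60   [197*(-67) + 220*(60) = 1]
q=3: r=0, s=220, t=-197   [197*(220) + 220*(-197) = 0]
GCD = 1; from the row with r=1: x=-67, y=60
Check: 197*(-67) + 220*(60) = -13199 + 13200 = 1

GCD = 1, x = -67, y = 60


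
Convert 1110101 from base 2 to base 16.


1110101 (base 2) = 117 (decimal)
117 (decimal) = 75 (base 16)


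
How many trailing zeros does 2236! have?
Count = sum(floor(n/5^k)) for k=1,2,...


floor(2236/5) = 447
floor(2236/25) = 89
floor(2236/125) = 17
floor(2236/625) = 3
Total = 556

556 trailing zeros


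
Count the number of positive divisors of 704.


704 = 2^6 × 11^1
d(704) = (6+1) × (1+1) = 14

14 divisors


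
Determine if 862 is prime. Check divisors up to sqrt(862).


862 / 2 = 431 (exact division)
862 is NOT prime.

No, 862 is not prime


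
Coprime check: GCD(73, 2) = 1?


Euclidean algorithm:
73 = 36 * 2 + 1
2 = 2 * 1 + 0
GCD(73, 2) = 1

Yes, coprime (GCD = 1)


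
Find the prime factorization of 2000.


2000 / 2 = 1000
1000 / 2 = 500
500 / 2 = 250
250 / 2 = 125
125 / 5 = 25
25 / 5 = 5
5 / 5 = 1
2000 = 2^4 × 5^3


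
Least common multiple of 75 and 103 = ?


GCD(75, 103) = 1
LCM = 75*103/1 = 7725/1 = 7725

LCM = 7725


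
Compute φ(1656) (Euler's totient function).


1656 = 2^3 × 3^2 × 23
Prime factors: 2, 3, 23
φ(1656) = 1656 × (1-1/2) × (1-1/3) × (1-1/23)
= 1656 × 1/2 × 2/3 × 22/23 = 528

φ(1656) = 528


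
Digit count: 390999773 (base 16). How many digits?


390999773 in base 16 = 174E2EDD
Number of digits = 8

8 digits (base 16)


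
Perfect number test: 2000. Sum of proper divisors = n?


Proper divisors of 2000: 1, 2, 4, 5, 8, 10, 16, 20, 25, 40, 50, 80, 100, 125, 200, 250, 400, 500, 1000
Sum = 1 + 2 + 4 + 5 + 8 + 10 + 16 + 20 + 25 + 40 + 50 + 80 + 100 + 125 + 200 + 250 + 400 + 500 + 1000 = 2836

No, 2000 is not perfect (2836 ≠ 2000)


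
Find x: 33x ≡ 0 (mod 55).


GCD(33, 55) = 11 divides 0
Divide: 3x ≡ 0 (mod 5)
x ≡ 0 (mod 5)


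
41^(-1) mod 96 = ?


Use the extended Euclidean algorithm on (96, 41); each row r = 96*s + 41*t:
r=96, s=1, t=0
r=41, s=0, t=1
q=2: r=14, s=1, t=-2   [96*(1) + 41*(-2) = 14]
q=2: r=13, s=-2, t=5   [96*(-2) + 41*(5) = 13]
q=1: r=1, s=3, t=-7   [96*(3) + 41*(-7) = 1]
q=13: r=0, s=-41, t=96   [96*(-41) + 41*(96) = 0]
GCD = 1 with t = -7, so 41*(-7) ≡ 1 (mod 96)
Inverse = -7 mod 96 = 89
Check: 41 * 89 = 3649 ≡ 1 (mod 96)

41^(-1) ≡ 89 (mod 96)


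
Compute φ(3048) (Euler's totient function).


3048 = 2^3 × 3 × 127
Prime factors: 2, 3, 127
φ(3048) = 3048 × (1-1/2) × (1-1/3) × (1-1/127)
= 3048 × 1/2 × 2/3 × 126/127 = 1008

φ(3048) = 1008


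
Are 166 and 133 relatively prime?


Euclidean algorithm:
166 = 1 * 133 + 33
133 = 4 * 33 + 1
33 = 33 * 1 + 0
GCD(166, 133) = 1

Yes, coprime (GCD = 1)


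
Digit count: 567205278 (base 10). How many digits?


567205278 has 9 digits in base 10
floor(log10(567205278)) + 1 = floor(8.7537) + 1 = 9

9 digits (base 10)


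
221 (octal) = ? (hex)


221 (base 8) = 145 (decimal)
145 (decimal) = 91 (base 16)


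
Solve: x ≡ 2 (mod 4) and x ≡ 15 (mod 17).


M = 4*17 = 68
M1 = M/4 = 17, M2 = M/17 = 4
M1^(-1) mod 4 = 1, M2^(-1) mod 17 = 13
x = 2*17*1 + 15*4*13 = 814
814 mod 68 = 66
Check: 66 mod 4 = 2 ✓, 66 mod 17 = 15 ✓

x ≡ 66 (mod 68)


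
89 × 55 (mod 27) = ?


89 × 55 = 4895
4895 mod 27 = 8


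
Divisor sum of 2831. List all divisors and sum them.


Divisors of 2831: 1, 19, 149, 2831
Sum = 1 + 19 + 149 + 2831 = 3000

σ(2831) = 3000


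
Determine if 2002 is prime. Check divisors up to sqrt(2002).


2002 / 2 = 1001 (exact division)
2002 is NOT prime.

No, 2002 is not prime


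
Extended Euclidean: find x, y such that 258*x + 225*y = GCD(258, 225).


Tabular extended Euclidean (each row: r = 258*s + 225*t):
r=258, s=1, t=0
r=225, s=0, t=1
q=1: r=33, s=1, t=-1   [258*(1) + 225*(-1) = 33]
q=6: r=27, s=-6, t=7   [258*(-6) + 225*(7) = 27]
q=1: r=6, s=7, t=-8   [258*(7) + 225*(-8) = 6]
q=4: r=3, s=-34, t=39   [258*(-34) + 225*(39) = 3]
q=2: r=0, s=75, t=-86   [258*(75) + 225*(-86) = 0]
GCD = 3; from the row with r=3: x=-34, y=39
Check: 258*(-34) + 225*(39) = -8772 + 8775 = 3

GCD = 3, x = -34, y = 39


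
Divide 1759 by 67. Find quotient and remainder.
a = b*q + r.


1759 = 67 * 26 + 17
Check: 1742 + 17 = 1759

q = 26, r = 17


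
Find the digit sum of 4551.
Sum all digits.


4 + 5 + 5 + 1 = 15


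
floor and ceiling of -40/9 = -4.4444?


-40/9 = -4.4444
floor = -5
ceil = -4

floor = -5, ceil = -4


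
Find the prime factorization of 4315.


4315 / 5 = 863
863 / 863 = 1
4315 = 5 × 863


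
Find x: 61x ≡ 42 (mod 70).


GCD(61, 70) = 1, unique solution
a^(-1) mod 70 = 31
x = 31 * 42 mod 70 = 42

x ≡ 42 (mod 70)


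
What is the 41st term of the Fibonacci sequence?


Sequence: 1, 1, 2, 3, 5, 8, 13, 21, 34, 55, 89, 144, 233, 377, 610, 987, 1597, 2584, 4181, 6765, 10946, 17711, 28657, 46368, 75025, 121393, 196418, 317811, 514229, 832040, 1346269, 2178309, 3524578, 5702887, 9227465, 14930352, 24157817, 39088169, 63245986, 102334155, 165580141
F(41) = 165580141


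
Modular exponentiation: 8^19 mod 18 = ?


8^1 mod 18 = 8
8^2 mod 18 = 10
8^3 mod 18 = 8
8^4 mod 18 = 10
8^5 mod 18 = 8
8^6 mod 18 = 10
8^7 mod 18 = 8
8^8 mod 18 = 10
8^9 mod 18 = 8
8^10 mod 18 = 10
8^11 mod 18 = 8
8^12 mod 18 = 10
8^13 mod 18 = 8
8^14 mod 18 = 10
8^15 mod 18 = 8
8^16 mod 18 = 10
8^17 mod 18 = 8
8^18 mod 18 = 10
8^19 mod 18 = 8


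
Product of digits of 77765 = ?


7 × 7 × 7 × 6 × 5 = 10290


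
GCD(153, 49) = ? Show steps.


153 = 3 * 49 + 6
49 = 8 * 6 + 1
6 = 6 * 1 + 0
GCD = 1


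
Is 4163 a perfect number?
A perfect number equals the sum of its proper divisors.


Proper divisors of 4163: 1, 23, 181
Sum = 1 + 23 + 181 = 205

No, 4163 is not perfect (205 ≠ 4163)


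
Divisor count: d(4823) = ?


4823 = 7^1 × 13^1 × 53^1
d(4823) = (1+1) × (1+1) × (1+1) = 8

8 divisors


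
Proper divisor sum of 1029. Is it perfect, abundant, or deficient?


Proper divisors: 1, 3, 7, 21, 49, 147, 343
Sum = 1 + 3 + 7 + 21 + 49 + 147 + 343 = 571
571 < 1029 → deficient

s(1029) = 571 (deficient)


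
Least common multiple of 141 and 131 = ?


GCD(141, 131) = 1
LCM = 141*131/1 = 18471/1 = 18471

LCM = 18471


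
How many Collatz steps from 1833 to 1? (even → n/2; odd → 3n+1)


1833 → 5500 → 2750 → 1375 → 4126 → 2063 → 6190 → 3095 → 9286 → 4643 → 13930 → 6965 → 20896 → 10448 → 5224 → 2612 → 1306 → 653 → 1960 → 980 → 490 → 245 → 736 → 368 → 184 → 92 → 46 → 23 → 70 → 35 → 106 → 53 → 160 → 80 → 40 → 20 → 10 → 5 → 16 → 8 → 4 → 2 → 1
Total steps = 42

42 steps


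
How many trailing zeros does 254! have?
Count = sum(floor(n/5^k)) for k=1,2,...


floor(254/5) = 50
floor(254/25) = 10
floor(254/125) = 2
Total = 62

62 trailing zeros


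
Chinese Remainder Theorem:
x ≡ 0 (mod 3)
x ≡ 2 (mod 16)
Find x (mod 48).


M = 3*16 = 48
M1 = M/3 = 16, M2 = M/16 = 3
M1^(-1) mod 3 = 1, M2^(-1) mod 16 = 11
x = 0*16*1 + 2*3*11 = 66
66 mod 48 = 18
Check: 18 mod 3 = 0 ✓, 18 mod 16 = 2 ✓

x ≡ 18 (mod 48)


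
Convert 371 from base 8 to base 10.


371 (base 8) = 249 (decimal)
249 (decimal) = 249 (base 10)


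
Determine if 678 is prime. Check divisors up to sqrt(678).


678 / 2 = 339 (exact division)
678 is NOT prime.

No, 678 is not prime


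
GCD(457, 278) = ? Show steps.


457 = 1 * 278 + 179
278 = 1 * 179 + 99
179 = 1 * 99 + 80
99 = 1 * 80 + 19
80 = 4 * 19 + 4
19 = 4 * 4 + 3
4 = 1 * 3 + 1
3 = 3 * 1 + 0
GCD = 1


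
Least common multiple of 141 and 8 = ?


GCD(141, 8) = 1
LCM = 141*8/1 = 1128/1 = 1128

LCM = 1128


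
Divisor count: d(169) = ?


169 = 13^2
d(169) = (2+1) = 3

3 divisors


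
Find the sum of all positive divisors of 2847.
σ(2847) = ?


Divisors of 2847: 1, 3, 13, 39, 73, 219, 949, 2847
Sum = 1 + 3 + 13 + 39 + 73 + 219 + 949 + 2847 = 4144

σ(2847) = 4144


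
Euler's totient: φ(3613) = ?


3613 = 3613
Prime factors: 3613
φ(3613) = 3613 × (1-1/3613)
= 3613 × 3612/3613 = 3612

φ(3613) = 3612


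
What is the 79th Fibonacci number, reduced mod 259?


F(k) mod 259 for k=1..79:
1, 1, 2, 3, 5, 8, 13, 21, 34, 55, 89, 144, 233, 118, 92, 210, 43, 253, 37, 31, 68, 99, 167, 7, 174, 181, 96, 18, 114, 132, 246, 119, 106, 225, 72, 38, 110, 148, 258, 147, 146, 34, 180, 214, 135, 90, 225, 56, 22, 78, 100, 178, 19, 197, 216, 154, 111, 6, 117, 123, 240, 104, 85, 189, 15, 204, 219, 164, 124, 29, 153, 182, 76, 258, 75, 74, 149, 223, 113
F(79) mod 259 = 113


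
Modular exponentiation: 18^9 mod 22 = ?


18^1 mod 22 = 18
18^2 mod 22 = 16
18^3 mod 22 = 2
18^4 mod 22 = 14
18^5 mod 22 = 10
18^6 mod 22 = 4
18^7 mod 22 = 6
18^8 mod 22 = 20
18^9 mod 22 = 8


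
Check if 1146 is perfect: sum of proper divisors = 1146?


Proper divisors of 1146: 1, 2, 3, 6, 191, 382, 573
Sum = 1 + 2 + 3 + 6 + 191 + 382 + 573 = 1158

No, 1146 is not perfect (1158 ≠ 1146)


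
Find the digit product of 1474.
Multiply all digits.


1 × 4 × 7 × 4 = 112


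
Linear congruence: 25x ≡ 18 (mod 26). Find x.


GCD(25, 26) = 1, unique solution
a^(-1) mod 26 = 25
x = 25 * 18 mod 26 = 8

x ≡ 8 (mod 26)


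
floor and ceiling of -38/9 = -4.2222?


-38/9 = -4.2222
floor = -5
ceil = -4

floor = -5, ceil = -4


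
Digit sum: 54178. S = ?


5 + 4 + 1 + 7 + 8 = 25


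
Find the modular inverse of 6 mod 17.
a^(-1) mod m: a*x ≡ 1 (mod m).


Use the extended Euclidean algorithm on (17, 6); each row r = 17*s + 6*t:
r=17, s=1, t=0
r=6, s=0, t=1
q=2: r=5, s=1, t=-2   [17*(1) + 6*(-2) = 5]
q=1: r=1, s=-1, t=3   [17*(-1) + 6*(3) = 1]
q=5: r=0, s=6, t=-17   [17*(6) + 6*(-17) = 0]
GCD = 1 with t = 3, so 6*(3) ≡ 1 (mod 17)
Inverse = 3 mod 17 = 3
Check: 6 * 3 = 18 ≡ 1 (mod 17)

6^(-1) ≡ 3 (mod 17)


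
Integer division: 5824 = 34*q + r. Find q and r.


5824 = 34 * 171 + 10
Check: 5814 + 10 = 5824

q = 171, r = 10


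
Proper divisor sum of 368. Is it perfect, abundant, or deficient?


Proper divisors: 1, 2, 4, 8, 16, 23, 46, 92, 184
Sum = 1 + 2 + 4 + 8 + 16 + 23 + 46 + 92 + 184 = 376
376 > 368 → abundant

s(368) = 376 (abundant)


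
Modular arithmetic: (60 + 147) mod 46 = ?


60 + 147 = 207
207 mod 46 = 23


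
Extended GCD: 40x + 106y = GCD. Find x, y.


Tabular extended Euclidean (each row: r = 40*s + 106*t):
r=40, s=1, t=0
r=106, s=0, t=1
q=0: r=40, s=1, t=0   [40*(1) + 106*(0) = 40]
q=2: r=26, s=-2, t=1   [40*(-2) + 106*(1) = 26]
q=1: r=14, s=3, t=-1   [40*(3) + 106*(-1) = 14]
q=1: r=12, s=-5, t=2   [40*(-5) + 106*(2) = 12]
q=1: r=2, s=8, t=-3   [40*(8) + 106*(-3) = 2]
q=6: r=0, s=-53, t=20   [40*(-53) + 106*(20) = 0]
GCD = 2; from the row with r=2: x=8, y=-3
Check: 40*(8) + 106*(-3) = 320 - 318 = 2

GCD = 2, x = 8, y = -3


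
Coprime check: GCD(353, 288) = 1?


Euclidean algorithm:
353 = 1 * 288 + 65
288 = 4 * 65 + 28
65 = 2 * 28 + 9
28 = 3 * 9 + 1
9 = 9 * 1 + 0
GCD(353, 288) = 1

Yes, coprime (GCD = 1)


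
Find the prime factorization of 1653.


1653 / 3 = 551
551 / 19 = 29
29 / 29 = 1
1653 = 3 × 19 × 29


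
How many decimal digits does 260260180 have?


260260180 has 9 digits in base 10
floor(log10(260260180)) + 1 = floor(8.4154) + 1 = 9

9 digits (base 10)


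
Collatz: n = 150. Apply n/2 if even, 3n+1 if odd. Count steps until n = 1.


150 → 75 → 226 → 113 → 340 → 170 → 85 → 256 → 128 → 64 → 32 → 16 → 8 → 4 → 2 → 1
Total steps = 15

15 steps


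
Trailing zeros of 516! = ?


floor(516/5) = 103
floor(516/25) = 20
floor(516/125) = 4
Total = 127

127 trailing zeros


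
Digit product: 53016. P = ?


5 × 3 × 0 × 1 × 6 = 0


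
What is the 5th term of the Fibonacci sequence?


Sequence: 1, 1, 2, 3, 5
F(5) = 5


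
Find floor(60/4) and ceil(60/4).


60/4 = 15.0000
floor = 15
ceil = 15

floor = 15, ceil = 15


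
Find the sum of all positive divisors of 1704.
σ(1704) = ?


Divisors of 1704: 1, 2, 3, 4, 6, 8, 12, 24, 71, 142, 213, 284, 426, 568, 852, 1704
Sum = 1 + 2 + 3 + 4 + 6 + 8 + 12 + 24 + 71 + 142 + 213 + 284 + 426 + 568 + 852 + 1704 = 4320

σ(1704) = 4320


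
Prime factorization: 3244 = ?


3244 / 2 = 1622
1622 / 2 = 811
811 / 811 = 1
3244 = 2^2 × 811


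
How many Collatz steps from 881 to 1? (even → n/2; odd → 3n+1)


881 → 2644 → 1322 → 661 → 1984 → 992 → 496 → 248 → 124 → 62 → 31 → 94 → 47 → 142 → 71 → 214 → 107 → 322 → 161 → 484 → 242 → 121 → 364 → 182 → 91 → 274 → 137 → 412 → 206 → 103 → 310 → 155 → 466 → 233 → 700 → 350 → 175 → 526 → 263 → 790 → 395 → 1186 → 593 → 1780 → 890 → 445 → 1336 → 668 → 334 → 167 → 502 → 251 → 754 → 377 → 1132 → 566 → 283 → 850 → 425 → 1276 → 638 → 319 → 958 → 479 → 1438 → 719 → 2158 → 1079 → 3238 → 1619 → 4858 → 2429 → 7288 → 3644 → 1822 → 911 → 2734 → 1367 → 4102 → 2051 → 6154 → 3077 → 9232 → 4616 → 2308 → 1154 → 577 → 1732 → 866 → 433 → 1300 → 650 → 325 → 976 → 488 → 244 → 122 → 61 → 184 → 92 → 46 → 23 → 70 → 35 → 106 → 53 → 160 → 80 → 40 → 20 → 10 → 5 → 16 → 8 → 4 → 2 → 1
Total steps = 116

116 steps
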